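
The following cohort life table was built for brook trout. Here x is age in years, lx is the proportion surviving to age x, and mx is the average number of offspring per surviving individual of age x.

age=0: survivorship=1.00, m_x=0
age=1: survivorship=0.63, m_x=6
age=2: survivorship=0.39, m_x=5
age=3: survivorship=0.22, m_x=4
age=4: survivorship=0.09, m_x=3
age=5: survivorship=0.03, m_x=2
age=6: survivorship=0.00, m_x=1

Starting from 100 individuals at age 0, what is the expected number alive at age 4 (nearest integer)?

Expected survivors = N0 · l_4 = 100 × 0.09 = 9 → 9

9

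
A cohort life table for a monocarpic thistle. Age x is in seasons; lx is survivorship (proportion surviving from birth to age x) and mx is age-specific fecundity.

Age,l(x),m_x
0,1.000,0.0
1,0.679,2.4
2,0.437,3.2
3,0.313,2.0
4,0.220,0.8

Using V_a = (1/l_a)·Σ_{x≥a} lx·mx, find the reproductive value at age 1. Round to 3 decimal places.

lx·mx for x ≥ 1: 1.6296, 1.3984, 0.626, 0.176 → sum = 3.83
V_1 = 3.83 / l_1 = 3.83 / 0.679 = 5.640648… → 5.641

5.641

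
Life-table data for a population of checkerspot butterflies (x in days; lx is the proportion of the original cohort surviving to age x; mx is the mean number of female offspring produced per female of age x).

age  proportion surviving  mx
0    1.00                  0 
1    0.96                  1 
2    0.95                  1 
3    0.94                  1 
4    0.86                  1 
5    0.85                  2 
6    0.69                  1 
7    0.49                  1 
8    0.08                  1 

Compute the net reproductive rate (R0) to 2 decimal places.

6.67

lx·mx by age: 0, 0.96, 0.95, 0.94, 0.86, 1.7, 0.69, 0.49, 0.08
R0 = Σ lx·mx = 6.67 → 6.67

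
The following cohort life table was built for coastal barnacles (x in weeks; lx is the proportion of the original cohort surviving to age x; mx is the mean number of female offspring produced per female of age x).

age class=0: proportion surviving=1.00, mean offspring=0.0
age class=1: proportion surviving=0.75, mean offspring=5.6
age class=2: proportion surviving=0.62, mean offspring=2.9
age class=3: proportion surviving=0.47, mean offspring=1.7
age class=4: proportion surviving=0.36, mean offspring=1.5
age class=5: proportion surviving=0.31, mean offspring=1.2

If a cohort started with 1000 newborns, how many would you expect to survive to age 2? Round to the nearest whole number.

Expected survivors = N0 · l_2 = 1000 × 0.62 = 620 → 620

620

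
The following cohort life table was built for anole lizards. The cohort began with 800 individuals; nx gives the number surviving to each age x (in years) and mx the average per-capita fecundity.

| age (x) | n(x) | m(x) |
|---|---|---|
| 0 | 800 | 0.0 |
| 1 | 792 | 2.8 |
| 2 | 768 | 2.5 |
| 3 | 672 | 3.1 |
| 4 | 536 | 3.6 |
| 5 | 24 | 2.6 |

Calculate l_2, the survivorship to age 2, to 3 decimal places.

l_2 = n_2/n_0 = 768/800 = 0.96 → 0.960

0.960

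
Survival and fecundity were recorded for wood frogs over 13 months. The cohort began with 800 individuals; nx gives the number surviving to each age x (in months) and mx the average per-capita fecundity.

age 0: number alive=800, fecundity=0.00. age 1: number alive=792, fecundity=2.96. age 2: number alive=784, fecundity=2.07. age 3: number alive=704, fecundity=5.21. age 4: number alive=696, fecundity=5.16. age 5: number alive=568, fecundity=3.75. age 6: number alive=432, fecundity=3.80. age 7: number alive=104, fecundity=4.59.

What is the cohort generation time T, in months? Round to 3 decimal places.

3.541

lx = nx/n0 = nx/800: 1, 0.99, 0.98, 0.88, 0.87, 0.71, 0.54, 0.13
lx·mx: 0, 2.9304, 2.0286, 4.5848, 4.4892, 2.6625, 2.052, 0.5967 → R0 = 19.3442
x·lx·mx: 0, 2.9304, 4.0572, 13.7544, 17.9568, 13.3125, 12.312, 4.1769 → Σ = 68.5002
T = 68.5002 / 19.3442 = 3.541123… → 3.541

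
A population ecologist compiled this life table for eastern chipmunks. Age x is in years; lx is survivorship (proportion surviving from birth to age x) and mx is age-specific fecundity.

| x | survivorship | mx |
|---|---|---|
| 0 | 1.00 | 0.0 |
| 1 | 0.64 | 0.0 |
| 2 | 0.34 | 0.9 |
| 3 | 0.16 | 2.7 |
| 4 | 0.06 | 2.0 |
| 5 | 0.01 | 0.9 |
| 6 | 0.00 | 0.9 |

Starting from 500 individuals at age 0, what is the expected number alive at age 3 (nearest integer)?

Expected survivors = N0 · l_3 = 500 × 0.16 = 80 → 80

80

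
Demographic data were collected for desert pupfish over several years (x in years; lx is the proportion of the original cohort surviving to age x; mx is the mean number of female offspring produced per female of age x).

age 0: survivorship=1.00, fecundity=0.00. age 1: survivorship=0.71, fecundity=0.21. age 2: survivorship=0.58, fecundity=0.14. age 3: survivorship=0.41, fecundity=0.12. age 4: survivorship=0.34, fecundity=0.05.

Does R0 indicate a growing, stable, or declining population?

declining

R0 = Σ lx·mx = 0 + 0.1491 + 0.0812 + 0.0492 + 0.017 = 0.2965
R0 < 1, so the population is declining.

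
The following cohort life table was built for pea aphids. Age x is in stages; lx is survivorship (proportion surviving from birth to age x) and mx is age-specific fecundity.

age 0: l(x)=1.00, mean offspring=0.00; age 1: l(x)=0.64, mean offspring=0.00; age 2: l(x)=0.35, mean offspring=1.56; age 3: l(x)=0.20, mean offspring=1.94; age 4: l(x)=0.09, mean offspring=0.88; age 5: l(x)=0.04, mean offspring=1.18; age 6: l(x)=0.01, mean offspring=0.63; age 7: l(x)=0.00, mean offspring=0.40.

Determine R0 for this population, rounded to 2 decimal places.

lx·mx by age: 0, 0, 0.546, 0.388, 0.0792, 0.0472, 0.0063, 0
R0 = Σ lx·mx = 1.0667 → 1.07

1.07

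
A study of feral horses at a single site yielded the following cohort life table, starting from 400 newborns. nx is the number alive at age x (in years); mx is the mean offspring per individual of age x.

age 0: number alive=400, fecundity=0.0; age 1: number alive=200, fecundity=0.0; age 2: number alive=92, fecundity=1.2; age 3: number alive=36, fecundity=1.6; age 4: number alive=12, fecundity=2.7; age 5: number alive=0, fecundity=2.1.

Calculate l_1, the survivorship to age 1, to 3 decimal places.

0.500

l_1 = n_1/n_0 = 200/400 = 0.5 → 0.500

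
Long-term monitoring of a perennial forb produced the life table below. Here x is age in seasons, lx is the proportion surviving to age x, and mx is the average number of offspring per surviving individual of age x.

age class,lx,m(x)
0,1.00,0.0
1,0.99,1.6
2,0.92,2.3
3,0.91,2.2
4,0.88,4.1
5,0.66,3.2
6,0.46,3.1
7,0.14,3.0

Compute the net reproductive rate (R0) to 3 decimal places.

13.268

lx·mx by age: 0, 1.584, 2.116, 2.002, 3.608, 2.112, 1.426, 0.42
R0 = Σ lx·mx = 13.268 → 13.268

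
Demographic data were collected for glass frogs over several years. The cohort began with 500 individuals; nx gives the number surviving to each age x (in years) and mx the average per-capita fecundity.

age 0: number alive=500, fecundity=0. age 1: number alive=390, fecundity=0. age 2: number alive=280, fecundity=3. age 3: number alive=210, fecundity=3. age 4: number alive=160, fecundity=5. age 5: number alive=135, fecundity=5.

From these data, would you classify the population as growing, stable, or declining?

growing

lx = nx/n0 = nx/500: 1, 0.78, 0.56, 0.42, 0.32, 0.27
R0 = Σ lx·mx = 0 + 0 + 1.68 + 1.26 + 1.6 + 1.35 = 5.89
R0 > 1, so the population is growing.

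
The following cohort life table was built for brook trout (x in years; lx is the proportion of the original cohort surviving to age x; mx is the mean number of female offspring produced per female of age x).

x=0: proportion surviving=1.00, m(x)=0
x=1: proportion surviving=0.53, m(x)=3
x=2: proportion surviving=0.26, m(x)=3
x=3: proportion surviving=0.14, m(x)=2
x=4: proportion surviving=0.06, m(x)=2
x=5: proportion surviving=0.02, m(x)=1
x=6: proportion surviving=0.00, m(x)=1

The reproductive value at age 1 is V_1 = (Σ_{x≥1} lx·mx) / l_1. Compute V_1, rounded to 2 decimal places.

5.26

lx·mx for x ≥ 1: 1.59, 0.78, 0.28, 0.12, 0.02, 0 → sum = 2.79
V_1 = 2.79 / l_1 = 2.79 / 0.53 = 5.264151… → 5.26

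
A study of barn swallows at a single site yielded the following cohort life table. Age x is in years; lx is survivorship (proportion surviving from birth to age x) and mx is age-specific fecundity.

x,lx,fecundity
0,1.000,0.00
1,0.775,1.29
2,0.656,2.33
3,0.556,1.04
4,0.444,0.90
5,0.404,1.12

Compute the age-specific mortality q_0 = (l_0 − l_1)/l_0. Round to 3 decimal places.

q_0 = (l_0 − l_1) / l_0 = (1 − 0.775) / 1
     = 0.225 / 1 = 0.225 → 0.225

0.225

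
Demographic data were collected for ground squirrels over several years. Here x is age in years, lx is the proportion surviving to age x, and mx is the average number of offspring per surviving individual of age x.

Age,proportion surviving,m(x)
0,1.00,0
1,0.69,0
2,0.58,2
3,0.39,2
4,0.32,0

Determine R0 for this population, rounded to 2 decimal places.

1.94

lx·mx by age: 0, 0, 1.16, 0.78, 0
R0 = Σ lx·mx = 1.94 → 1.94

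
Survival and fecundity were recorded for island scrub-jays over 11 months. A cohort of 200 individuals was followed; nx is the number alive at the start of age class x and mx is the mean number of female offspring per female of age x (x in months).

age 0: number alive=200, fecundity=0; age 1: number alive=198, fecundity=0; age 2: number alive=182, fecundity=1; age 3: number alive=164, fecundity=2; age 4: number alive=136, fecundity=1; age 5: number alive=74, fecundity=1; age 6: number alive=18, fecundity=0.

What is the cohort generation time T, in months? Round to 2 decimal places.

3.14

lx = nx/n0 = nx/200: 1, 0.99, 0.91, 0.82, 0.68, 0.37, 0.09
lx·mx: 0, 0, 0.91, 1.64, 0.68, 0.37, 0 → R0 = 3.6
x·lx·mx: 0, 0, 1.82, 4.92, 2.72, 1.85, 0 → Σ = 11.31
T = 11.31 / 3.6 = 3.141667… → 3.14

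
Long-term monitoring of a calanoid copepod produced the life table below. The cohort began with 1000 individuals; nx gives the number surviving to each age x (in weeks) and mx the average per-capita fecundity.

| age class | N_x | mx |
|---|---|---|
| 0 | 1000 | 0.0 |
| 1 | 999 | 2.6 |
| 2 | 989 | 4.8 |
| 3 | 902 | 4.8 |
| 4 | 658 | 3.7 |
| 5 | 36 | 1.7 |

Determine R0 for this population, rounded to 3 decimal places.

14.170

lx = nx/n0 = nx/1000: 1, 0.999, 0.989, 0.902, 0.658, 0.036
lx·mx by age: 0, 2.5974, 4.7472, 4.3296, 2.4346, 0.0612
R0 = Σ lx·mx = 14.17 → 14.170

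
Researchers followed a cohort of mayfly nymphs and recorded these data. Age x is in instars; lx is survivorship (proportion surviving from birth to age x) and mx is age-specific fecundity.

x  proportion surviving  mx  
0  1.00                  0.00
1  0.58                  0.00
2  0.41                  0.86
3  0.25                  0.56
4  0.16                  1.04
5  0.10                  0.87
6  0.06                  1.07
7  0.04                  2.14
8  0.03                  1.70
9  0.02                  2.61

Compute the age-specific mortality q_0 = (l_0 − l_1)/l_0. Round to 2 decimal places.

q_0 = (l_0 − l_1) / l_0 = (1 − 0.58) / 1
     = 0.42 / 1 = 0.42 → 0.42

0.42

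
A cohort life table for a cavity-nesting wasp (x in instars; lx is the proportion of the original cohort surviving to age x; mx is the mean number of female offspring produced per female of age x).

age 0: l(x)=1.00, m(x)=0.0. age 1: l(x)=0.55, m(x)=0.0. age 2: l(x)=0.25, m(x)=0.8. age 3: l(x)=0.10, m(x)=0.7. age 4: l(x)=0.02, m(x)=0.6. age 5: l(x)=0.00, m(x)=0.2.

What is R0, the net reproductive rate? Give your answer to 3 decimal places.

lx·mx by age: 0, 0, 0.2, 0.07, 0.012, 0
R0 = Σ lx·mx = 0.282 → 0.282

0.282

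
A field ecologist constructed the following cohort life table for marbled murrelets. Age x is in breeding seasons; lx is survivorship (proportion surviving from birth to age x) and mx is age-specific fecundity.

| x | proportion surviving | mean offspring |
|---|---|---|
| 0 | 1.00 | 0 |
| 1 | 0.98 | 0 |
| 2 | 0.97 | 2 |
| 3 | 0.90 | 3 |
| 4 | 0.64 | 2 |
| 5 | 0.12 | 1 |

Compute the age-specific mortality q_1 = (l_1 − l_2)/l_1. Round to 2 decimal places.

q_1 = (l_1 − l_2) / l_1 = (0.98 − 0.97) / 0.98
     = 0.01 / 0.98 = 0.010204… → 0.01

0.01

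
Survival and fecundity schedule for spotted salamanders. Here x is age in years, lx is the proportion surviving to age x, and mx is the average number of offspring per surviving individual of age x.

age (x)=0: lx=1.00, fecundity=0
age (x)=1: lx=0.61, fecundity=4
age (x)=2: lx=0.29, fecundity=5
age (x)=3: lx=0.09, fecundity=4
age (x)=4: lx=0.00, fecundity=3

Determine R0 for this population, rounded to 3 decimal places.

lx·mx by age: 0, 2.44, 1.45, 0.36, 0
R0 = Σ lx·mx = 4.25 → 4.250

4.250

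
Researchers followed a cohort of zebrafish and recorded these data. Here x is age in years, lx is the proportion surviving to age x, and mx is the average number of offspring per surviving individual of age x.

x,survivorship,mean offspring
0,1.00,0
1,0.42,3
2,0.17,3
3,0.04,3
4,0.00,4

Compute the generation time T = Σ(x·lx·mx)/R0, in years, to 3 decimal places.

lx·mx: 0, 1.26, 0.51, 0.12, 0 → R0 = 1.89
x·lx·mx: 0, 1.26, 1.02, 0.36, 0 → Σ = 2.64
T = 2.64 / 1.89 = 1.396825… → 1.397

1.397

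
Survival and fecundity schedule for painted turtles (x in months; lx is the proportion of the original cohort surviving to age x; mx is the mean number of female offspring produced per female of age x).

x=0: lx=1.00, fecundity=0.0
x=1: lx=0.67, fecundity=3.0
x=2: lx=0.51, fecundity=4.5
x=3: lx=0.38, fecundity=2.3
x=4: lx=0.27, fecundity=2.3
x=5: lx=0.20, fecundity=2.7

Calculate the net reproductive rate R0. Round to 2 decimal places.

lx·mx by age: 0, 2.01, 2.295, 0.874, 0.621, 0.54
R0 = Σ lx·mx = 6.34 → 6.34

6.34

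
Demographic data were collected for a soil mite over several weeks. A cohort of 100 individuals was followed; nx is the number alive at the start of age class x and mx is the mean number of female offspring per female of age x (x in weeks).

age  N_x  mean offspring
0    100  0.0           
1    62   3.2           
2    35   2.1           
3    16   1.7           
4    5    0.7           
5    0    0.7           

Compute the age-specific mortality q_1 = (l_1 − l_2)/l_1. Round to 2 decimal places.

0.44

lx = nx/n0 = nx/100: 1, 0.62, 0.35, 0.16, 0.05, 0
q_1 = (l_1 − l_2) / l_1 = (0.62 − 0.35) / 0.62
     = 0.27 / 0.62 = 0.435484… → 0.44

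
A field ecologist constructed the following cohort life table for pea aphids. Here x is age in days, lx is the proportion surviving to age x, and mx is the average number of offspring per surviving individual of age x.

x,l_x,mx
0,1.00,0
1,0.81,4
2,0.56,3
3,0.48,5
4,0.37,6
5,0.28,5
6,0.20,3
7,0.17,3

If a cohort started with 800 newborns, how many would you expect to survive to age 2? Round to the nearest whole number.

Expected survivors = N0 · l_2 = 800 × 0.56 = 448 → 448

448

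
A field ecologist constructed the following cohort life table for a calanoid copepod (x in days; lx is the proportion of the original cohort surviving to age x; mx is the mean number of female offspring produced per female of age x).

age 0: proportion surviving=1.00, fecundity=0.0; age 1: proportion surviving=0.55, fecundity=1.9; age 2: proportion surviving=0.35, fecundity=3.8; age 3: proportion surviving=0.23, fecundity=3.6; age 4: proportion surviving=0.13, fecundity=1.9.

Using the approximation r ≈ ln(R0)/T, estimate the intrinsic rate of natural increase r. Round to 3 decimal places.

R0 = Σ lx·mx = 0 + 1.045 + 1.33 + 0.828 + 0.247 = 3.45
Σ x·lx·mx = 7.177; T = 7.177/3.45 = 2.08029…
r ≈ ln(R0)/T = ln(3.45)/2.08029… = 0.59529… → 0.595

0.595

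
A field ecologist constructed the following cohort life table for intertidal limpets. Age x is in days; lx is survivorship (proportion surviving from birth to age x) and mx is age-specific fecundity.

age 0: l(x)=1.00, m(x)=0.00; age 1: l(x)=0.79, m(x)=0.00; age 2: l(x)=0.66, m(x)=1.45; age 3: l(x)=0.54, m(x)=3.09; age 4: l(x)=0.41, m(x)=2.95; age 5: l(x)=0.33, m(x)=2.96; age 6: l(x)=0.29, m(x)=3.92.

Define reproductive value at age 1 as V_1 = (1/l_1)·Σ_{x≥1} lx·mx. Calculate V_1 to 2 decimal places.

7.53

lx·mx for x ≥ 1: 0, 0.957, 1.6686, 1.2095, 0.9768, 1.1368 → sum = 5.9487
V_1 = 5.9487 / l_1 = 5.9487 / 0.79 = 7.53 → 7.53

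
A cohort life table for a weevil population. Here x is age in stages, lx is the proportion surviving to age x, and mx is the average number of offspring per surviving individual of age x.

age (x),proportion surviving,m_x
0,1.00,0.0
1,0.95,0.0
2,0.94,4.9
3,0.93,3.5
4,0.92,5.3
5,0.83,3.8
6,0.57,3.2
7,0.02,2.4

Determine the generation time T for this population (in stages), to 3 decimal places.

3.689

lx·mx: 0, 0, 4.606, 3.255, 4.876, 3.154, 1.824, 0.048 → R0 = 17.763
x·lx·mx: 0, 0, 9.212, 9.765, 19.504, 15.77, 10.944, 0.336 → Σ = 65.531
T = 65.531 / 17.763 = 3.689185… → 3.689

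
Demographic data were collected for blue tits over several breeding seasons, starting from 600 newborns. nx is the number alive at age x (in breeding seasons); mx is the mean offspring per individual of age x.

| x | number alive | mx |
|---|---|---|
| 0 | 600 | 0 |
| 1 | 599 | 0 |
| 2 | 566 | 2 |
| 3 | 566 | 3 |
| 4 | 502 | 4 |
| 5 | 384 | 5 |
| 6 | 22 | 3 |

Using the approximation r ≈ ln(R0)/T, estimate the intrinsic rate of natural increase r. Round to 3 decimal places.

lx = nx/n0 = nx/600: 1, 0.99833…, 0.94333…, 0.94333…, 0.83667…, 0.64, 0.03667…
R0 = Σ lx·mx = 0 + 0 + 1.88667… + 2.83… + 3.34667… + 3.2 + 0.11… = 11.373333…
Σ x·lx·mx = 42.31…; T = 42.31…/11.373333… = 3.72011…
r ≈ ln(R0)/T = ln(11.373333…)/3.72011… = 0.65355… → 0.654

0.654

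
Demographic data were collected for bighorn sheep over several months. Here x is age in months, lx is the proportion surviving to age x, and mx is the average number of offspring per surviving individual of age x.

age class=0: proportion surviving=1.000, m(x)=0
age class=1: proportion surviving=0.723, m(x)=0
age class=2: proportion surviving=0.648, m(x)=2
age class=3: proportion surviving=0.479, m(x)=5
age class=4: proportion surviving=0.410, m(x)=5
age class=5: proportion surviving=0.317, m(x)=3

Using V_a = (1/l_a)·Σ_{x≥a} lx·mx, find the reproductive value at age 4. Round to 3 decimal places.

7.320

lx·mx for x ≥ 4: 2.05, 0.951 → sum = 3.001
V_4 = 3.001 / l_4 = 3.001 / 0.41 = 7.319512… → 7.320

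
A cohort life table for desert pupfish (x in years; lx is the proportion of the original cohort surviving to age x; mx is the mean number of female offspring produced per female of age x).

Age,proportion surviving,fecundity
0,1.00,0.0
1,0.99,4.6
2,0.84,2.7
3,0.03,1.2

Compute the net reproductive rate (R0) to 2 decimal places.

6.86

lx·mx by age: 0, 4.554, 2.268, 0.036
R0 = Σ lx·mx = 6.858 → 6.86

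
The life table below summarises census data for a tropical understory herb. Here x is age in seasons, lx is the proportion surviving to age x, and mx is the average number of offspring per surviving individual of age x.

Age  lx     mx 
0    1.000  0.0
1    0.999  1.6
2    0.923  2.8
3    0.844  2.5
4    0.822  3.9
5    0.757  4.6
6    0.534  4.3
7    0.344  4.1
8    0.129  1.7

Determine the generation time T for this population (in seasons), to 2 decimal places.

4.07

lx·mx: 0, 1.5984, 2.5844, 2.11, 3.2058, 3.4822, 2.2962, 1.4104, 0.2193 → R0 = 16.9067
x·lx·mx: 0, 1.5984, 5.1688, 6.33, 12.8232, 17.411, 13.7772, 9.8728, 1.7544 → Σ = 68.7358
T = 68.7358 / 16.9067 = 4.065595… → 4.07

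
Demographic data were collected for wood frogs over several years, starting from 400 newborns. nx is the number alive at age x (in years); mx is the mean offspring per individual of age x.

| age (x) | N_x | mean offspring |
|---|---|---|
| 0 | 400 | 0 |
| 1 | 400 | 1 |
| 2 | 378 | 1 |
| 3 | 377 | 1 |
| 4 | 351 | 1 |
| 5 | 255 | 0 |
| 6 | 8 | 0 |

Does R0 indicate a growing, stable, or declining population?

lx = nx/n0 = nx/400: 1, 1, 0.945, 0.9425, 0.8775, 0.6375, 0.02
R0 = Σ lx·mx = 0 + 1 + 0.945 + 0.9425 + 0.8775 + 0 + 0 = 3.765
R0 > 1, so the population is growing.

growing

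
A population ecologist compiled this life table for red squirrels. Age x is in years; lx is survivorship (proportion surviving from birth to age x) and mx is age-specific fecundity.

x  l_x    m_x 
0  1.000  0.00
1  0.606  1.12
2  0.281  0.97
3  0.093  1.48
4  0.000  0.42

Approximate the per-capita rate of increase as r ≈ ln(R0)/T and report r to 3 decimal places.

R0 = Σ lx·mx = 0 + 0.67872 + 0.27257 + 0.13764 + 0 = 1.08893
Σ x·lx·mx = 1.63678; T = 1.63678/1.08893 = 1.50311…
r ≈ ln(R0)/T = ln(1.08893)/1.50311… = 0.05668… → 0.057

0.057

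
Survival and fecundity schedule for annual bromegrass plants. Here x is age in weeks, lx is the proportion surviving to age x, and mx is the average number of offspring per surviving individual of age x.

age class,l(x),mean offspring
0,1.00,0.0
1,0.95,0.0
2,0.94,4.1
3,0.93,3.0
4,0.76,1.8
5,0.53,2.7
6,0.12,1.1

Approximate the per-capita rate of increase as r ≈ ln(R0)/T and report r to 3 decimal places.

R0 = Σ lx·mx = 0 + 0 + 3.854 + 2.79 + 1.368 + 1.431 + 0.132 = 9.575
Σ x·lx·mx = 29.497; T = 29.497/9.575 = 3.08063…
r ≈ ln(R0)/T = ln(9.575)/3.08063… = 0.73334… → 0.733

0.733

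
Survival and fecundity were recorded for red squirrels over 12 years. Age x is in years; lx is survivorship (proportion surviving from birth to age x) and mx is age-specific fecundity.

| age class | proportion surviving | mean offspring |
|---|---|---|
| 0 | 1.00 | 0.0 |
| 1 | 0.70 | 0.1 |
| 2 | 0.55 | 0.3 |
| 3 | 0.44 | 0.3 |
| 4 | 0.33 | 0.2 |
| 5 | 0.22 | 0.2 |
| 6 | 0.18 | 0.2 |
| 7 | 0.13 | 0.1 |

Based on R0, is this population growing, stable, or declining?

R0 = Σ lx·mx = 0 + 0.07 + 0.165 + 0.132 + 0.066 + 0.044 + 0.036 + 0.013 = 0.526
R0 < 1, so the population is declining.

declining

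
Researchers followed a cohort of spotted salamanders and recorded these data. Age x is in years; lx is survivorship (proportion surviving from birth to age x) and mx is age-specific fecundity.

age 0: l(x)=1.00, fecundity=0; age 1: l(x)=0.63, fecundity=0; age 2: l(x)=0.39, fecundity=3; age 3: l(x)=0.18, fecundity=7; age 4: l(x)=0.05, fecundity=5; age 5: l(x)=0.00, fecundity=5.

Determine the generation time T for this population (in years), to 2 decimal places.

lx·mx: 0, 0, 1.17, 1.26, 0.25, 0 → R0 = 2.68
x·lx·mx: 0, 0, 2.34, 3.78, 1, 0 → Σ = 7.12
T = 7.12 / 2.68 = 2.656716… → 2.66

2.66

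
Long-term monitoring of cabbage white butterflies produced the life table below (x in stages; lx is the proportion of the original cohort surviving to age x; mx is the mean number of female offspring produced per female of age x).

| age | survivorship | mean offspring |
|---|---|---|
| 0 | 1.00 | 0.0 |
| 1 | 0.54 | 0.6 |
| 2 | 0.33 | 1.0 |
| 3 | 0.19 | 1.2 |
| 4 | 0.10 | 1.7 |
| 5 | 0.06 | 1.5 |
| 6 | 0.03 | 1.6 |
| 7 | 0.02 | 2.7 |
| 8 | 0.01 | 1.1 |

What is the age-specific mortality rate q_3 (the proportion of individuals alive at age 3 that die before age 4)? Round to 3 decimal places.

q_3 = (l_3 − l_4) / l_3 = (0.19 − 0.1) / 0.19
     = 0.09 / 0.19 = 0.473684… → 0.474

0.474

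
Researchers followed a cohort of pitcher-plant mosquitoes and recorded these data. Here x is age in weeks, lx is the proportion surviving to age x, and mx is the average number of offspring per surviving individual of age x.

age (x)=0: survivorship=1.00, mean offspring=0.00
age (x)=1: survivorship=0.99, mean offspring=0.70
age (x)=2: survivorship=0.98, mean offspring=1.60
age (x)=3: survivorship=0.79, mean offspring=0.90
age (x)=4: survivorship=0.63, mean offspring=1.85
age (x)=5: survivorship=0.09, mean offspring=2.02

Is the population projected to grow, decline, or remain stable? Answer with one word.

R0 = Σ lx·mx = 0 + 0.693 + 1.568 + 0.711 + 1.1655 + 0.1818 = 4.3193
R0 > 1, so the population is growing.

growing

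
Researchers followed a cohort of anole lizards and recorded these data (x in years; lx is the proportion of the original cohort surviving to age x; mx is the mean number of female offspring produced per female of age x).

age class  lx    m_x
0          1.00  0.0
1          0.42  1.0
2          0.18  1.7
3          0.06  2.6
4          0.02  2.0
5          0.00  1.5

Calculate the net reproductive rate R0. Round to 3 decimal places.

0.922

lx·mx by age: 0, 0.42, 0.306, 0.156, 0.04, 0
R0 = Σ lx·mx = 0.922 → 0.922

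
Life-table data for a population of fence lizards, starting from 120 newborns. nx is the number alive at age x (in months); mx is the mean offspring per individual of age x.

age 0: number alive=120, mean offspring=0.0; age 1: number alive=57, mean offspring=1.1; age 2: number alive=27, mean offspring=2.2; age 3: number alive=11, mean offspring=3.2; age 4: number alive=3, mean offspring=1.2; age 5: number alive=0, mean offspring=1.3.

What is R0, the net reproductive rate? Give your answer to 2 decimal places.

lx = nx/n0 = nx/120: 1, 0.475, 0.225, 0.09167…, 0.025, 0
lx·mx by age: 0, 0.5225, 0.495, 0.293333…, 0.03, 0
R0 = Σ lx·mx = 1.340833… → 1.34

1.34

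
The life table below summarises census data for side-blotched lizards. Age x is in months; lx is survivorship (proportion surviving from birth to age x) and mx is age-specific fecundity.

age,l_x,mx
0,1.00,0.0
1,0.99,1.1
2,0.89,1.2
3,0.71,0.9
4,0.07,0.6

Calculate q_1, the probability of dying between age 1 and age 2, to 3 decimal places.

q_1 = (l_1 − l_2) / l_1 = (0.99 − 0.89) / 0.99
     = 0.1 / 0.99 = 0.10101… → 0.101

0.101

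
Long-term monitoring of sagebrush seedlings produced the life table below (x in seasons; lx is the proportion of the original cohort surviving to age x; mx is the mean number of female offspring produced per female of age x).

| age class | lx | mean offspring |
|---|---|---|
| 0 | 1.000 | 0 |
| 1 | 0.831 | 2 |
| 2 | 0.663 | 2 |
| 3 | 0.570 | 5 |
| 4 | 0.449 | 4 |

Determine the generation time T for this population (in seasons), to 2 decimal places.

2.63

lx·mx: 0, 1.662, 1.326, 2.85, 1.796 → R0 = 7.634
x·lx·mx: 0, 1.662, 2.652, 8.55, 7.184 → Σ = 20.048
T = 20.048 / 7.634 = 2.626146… → 2.63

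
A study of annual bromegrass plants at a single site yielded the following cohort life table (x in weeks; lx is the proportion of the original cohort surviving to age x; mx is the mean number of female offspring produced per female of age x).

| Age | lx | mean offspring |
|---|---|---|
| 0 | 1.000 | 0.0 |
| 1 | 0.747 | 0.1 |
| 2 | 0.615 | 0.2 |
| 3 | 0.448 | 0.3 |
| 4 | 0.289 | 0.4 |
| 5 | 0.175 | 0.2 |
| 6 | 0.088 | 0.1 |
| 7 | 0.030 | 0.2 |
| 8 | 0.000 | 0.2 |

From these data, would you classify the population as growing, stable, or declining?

R0 = Σ lx·mx = 0 + 0.0747 + 0.123 + 0.1344 + 0.1156 + 0.035 + 0.0088 + 0.006 + 0 = 0.4975
R0 < 1, so the population is declining.

declining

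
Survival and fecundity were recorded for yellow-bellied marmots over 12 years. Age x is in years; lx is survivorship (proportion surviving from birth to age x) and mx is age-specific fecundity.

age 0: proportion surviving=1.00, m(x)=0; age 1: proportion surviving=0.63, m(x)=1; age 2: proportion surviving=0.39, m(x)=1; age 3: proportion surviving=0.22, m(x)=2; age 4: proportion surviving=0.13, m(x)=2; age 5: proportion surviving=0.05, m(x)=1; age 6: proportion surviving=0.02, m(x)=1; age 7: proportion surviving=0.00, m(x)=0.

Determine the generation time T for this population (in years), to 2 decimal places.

2.31

lx·mx: 0, 0.63, 0.39, 0.44, 0.26, 0.05, 0.02, 0 → R0 = 1.79
x·lx·mx: 0, 0.63, 0.78, 1.32, 1.04, 0.25, 0.12, 0 → Σ = 4.14
T = 4.14 / 1.79 = 2.312849… → 2.31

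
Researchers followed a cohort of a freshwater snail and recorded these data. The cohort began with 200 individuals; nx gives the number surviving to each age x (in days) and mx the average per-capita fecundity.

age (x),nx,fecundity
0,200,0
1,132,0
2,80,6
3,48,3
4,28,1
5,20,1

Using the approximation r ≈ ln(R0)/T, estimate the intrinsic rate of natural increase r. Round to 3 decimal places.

lx = nx/n0 = nx/200: 1, 0.66, 0.4, 0.24, 0.14, 0.1
R0 = Σ lx·mx = 0 + 0 + 2.4 + 0.72 + 0.14 + 0.1 = 3.36
Σ x·lx·mx = 8.02; T = 8.02/3.36 = 2.3869…
r ≈ ln(R0)/T = ln(3.36)/2.3869… = 0.50775… → 0.508

0.508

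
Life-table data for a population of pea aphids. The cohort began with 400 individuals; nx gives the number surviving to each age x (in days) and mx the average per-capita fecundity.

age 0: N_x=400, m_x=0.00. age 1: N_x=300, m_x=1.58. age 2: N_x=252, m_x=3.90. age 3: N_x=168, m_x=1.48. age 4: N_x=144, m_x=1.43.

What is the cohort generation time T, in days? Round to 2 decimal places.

2.10

lx = nx/n0 = nx/400: 1, 0.75, 0.63, 0.42, 0.36
lx·mx: 0, 1.185, 2.457, 0.6216, 0.5148 → R0 = 4.7784
x·lx·mx: 0, 1.185, 4.914, 1.8648, 2.0592 → Σ = 10.023
T = 10.023 / 4.7784 = 2.097564… → 2.10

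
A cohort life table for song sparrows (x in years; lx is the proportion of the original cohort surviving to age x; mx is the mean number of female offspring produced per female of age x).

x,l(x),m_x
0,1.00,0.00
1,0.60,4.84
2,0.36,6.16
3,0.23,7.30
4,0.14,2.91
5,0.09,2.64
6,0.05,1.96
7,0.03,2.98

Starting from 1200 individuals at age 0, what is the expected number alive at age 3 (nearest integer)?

Expected survivors = N0 · l_3 = 1200 × 0.23 = 276 → 276

276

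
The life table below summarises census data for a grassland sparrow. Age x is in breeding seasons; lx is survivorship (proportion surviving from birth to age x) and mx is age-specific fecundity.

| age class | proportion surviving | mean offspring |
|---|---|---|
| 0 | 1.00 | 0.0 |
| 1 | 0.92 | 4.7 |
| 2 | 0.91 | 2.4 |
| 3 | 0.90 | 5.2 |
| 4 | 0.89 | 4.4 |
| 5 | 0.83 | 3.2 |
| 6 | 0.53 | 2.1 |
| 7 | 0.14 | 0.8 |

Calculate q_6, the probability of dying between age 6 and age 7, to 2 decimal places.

q_6 = (l_6 − l_7) / l_6 = (0.53 − 0.14) / 0.53
     = 0.39 / 0.53 = 0.735849… → 0.74

0.74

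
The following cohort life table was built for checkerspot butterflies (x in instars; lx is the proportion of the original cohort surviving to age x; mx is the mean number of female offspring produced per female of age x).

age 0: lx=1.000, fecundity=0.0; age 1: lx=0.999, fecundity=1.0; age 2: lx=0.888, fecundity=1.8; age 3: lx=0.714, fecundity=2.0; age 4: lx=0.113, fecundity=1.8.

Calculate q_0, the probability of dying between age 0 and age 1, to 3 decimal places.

q_0 = (l_0 − l_1) / l_0 = (1 − 0.999) / 1
     = 0.001 / 1 = 0.001 → 0.001

0.001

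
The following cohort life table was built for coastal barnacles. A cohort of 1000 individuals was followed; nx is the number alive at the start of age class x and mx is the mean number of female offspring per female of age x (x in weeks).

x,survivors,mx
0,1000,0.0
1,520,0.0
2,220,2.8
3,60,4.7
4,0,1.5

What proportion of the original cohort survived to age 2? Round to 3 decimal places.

0.220

l_2 = n_2/n_0 = 220/1000 = 0.22 → 0.220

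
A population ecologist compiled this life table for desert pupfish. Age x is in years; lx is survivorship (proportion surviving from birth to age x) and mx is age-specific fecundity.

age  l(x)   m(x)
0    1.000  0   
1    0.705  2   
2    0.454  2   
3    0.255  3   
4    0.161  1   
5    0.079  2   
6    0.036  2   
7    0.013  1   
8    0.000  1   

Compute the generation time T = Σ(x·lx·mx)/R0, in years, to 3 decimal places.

lx·mx: 0, 1.41, 0.908, 0.765, 0.161, 0.158, 0.072, 0.013, 0 → R0 = 3.487
x·lx·mx: 0, 1.41, 1.816, 2.295, 0.644, 0.79, 0.432, 0.091, 0 → Σ = 7.478
T = 7.478 / 3.487 = 2.144537… → 2.145

2.145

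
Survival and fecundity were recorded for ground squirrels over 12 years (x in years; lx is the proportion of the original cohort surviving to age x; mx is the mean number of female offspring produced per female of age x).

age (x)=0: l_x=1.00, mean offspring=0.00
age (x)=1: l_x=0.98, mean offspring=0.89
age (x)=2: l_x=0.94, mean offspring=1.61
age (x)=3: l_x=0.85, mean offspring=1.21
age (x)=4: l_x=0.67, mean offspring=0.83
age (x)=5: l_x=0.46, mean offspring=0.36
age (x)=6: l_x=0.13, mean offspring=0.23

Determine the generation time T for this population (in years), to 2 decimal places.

2.45

lx·mx: 0, 0.8722, 1.5134, 1.0285, 0.5561, 0.1656, 0.0299 → R0 = 4.1657
x·lx·mx: 0, 0.8722, 3.0268, 3.0855, 2.2244, 0.828, 0.1794 → Σ = 10.2163
T = 10.2163 / 4.1657 = 2.452481… → 2.45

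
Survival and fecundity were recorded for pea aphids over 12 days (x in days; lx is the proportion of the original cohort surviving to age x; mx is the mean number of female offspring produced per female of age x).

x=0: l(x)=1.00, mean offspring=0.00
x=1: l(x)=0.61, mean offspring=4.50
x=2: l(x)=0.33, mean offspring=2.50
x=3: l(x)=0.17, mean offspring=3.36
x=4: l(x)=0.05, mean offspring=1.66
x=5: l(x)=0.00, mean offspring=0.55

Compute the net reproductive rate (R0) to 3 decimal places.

4.224

lx·mx by age: 0, 2.745, 0.825, 0.5712, 0.083, 0
R0 = Σ lx·mx = 4.2242 → 4.224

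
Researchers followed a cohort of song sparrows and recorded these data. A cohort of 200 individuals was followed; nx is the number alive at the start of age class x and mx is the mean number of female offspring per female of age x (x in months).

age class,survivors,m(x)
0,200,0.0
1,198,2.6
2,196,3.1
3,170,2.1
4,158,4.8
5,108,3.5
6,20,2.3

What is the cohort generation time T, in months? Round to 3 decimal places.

lx = nx/n0 = nx/200: 1, 0.99, 0.98, 0.85, 0.79, 0.54, 0.1
lx·mx: 0, 2.574, 3.038, 1.785, 3.792, 1.89, 0.23 → R0 = 13.309
x·lx·mx: 0, 2.574, 6.076, 5.355, 15.168, 9.45, 1.38 → Σ = 40.003
T = 40.003 / 13.309 = 3.00571… → 3.006

3.006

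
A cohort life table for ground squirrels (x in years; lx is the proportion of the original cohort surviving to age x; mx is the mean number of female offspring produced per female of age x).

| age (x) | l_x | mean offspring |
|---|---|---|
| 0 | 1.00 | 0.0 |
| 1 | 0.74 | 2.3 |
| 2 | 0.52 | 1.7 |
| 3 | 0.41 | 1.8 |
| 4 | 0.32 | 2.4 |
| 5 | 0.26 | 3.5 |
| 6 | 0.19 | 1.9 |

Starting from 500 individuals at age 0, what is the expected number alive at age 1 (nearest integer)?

370

Expected survivors = N0 · l_1 = 500 × 0.74 = 370 → 370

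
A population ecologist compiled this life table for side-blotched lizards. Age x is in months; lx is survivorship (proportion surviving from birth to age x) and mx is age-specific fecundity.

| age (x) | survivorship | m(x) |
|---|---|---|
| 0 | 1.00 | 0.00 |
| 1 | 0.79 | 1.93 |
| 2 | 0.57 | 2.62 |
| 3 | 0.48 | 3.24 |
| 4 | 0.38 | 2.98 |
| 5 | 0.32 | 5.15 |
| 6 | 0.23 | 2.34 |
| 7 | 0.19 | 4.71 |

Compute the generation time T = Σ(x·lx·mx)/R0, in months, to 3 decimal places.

lx·mx: 0, 1.5247, 1.4934, 1.5552, 1.1324, 1.648, 0.5382, 0.8949 → R0 = 8.7868
x·lx·mx: 0, 1.5247, 2.9868, 4.6656, 4.5296, 8.24, 3.2292, 6.2643 → Σ = 31.4402
T = 31.4402 / 8.7868 = 3.578117… → 3.578

3.578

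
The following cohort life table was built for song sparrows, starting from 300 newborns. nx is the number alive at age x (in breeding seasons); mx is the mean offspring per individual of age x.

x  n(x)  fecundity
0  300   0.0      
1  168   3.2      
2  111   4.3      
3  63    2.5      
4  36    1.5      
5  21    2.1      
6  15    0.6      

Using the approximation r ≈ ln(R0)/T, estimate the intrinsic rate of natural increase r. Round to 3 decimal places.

lx = nx/n0 = nx/300: 1, 0.56, 0.37, 0.21, 0.12, 0.07, 0.05
R0 = Σ lx·mx = 0 + 1.792 + 1.591 + 0.525 + 0.18 + 0.147 + 0.03 = 4.265
Σ x·lx·mx = 8.184; T = 8.184/4.265 = 1.91887…
r ≈ ln(R0)/T = ln(4.265)/1.91887… = 0.75588… → 0.756

0.756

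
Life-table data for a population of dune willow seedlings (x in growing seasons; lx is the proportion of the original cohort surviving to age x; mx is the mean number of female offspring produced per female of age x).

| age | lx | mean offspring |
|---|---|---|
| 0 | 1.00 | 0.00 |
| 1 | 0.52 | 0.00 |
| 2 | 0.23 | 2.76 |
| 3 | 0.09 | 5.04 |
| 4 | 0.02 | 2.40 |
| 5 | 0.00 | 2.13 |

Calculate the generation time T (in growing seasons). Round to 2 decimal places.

2.48

lx·mx: 0, 0, 0.6348, 0.4536, 0.048, 0 → R0 = 1.1364
x·lx·mx: 0, 0, 1.2696, 1.3608, 0.192, 0 → Σ = 2.8224
T = 2.8224 / 1.1364 = 2.483633… → 2.48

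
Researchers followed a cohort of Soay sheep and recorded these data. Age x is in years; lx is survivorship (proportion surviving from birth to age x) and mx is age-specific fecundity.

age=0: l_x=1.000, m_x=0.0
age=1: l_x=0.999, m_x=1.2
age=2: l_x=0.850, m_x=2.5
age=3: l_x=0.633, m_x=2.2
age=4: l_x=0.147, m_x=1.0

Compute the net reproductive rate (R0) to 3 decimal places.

lx·mx by age: 0, 1.1988, 2.125, 1.3926, 0.147
R0 = Σ lx·mx = 4.8634 → 4.863

4.863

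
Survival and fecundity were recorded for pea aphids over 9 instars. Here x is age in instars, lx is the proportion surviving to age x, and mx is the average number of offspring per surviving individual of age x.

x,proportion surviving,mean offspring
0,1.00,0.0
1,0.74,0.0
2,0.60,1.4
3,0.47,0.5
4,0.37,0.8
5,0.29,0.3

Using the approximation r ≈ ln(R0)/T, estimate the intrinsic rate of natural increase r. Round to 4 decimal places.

R0 = Σ lx·mx = 0 + 0 + 0.84 + 0.235 + 0.296 + 0.087 = 1.458
Σ x·lx·mx = 4.004; T = 4.004/1.458 = 2.74623…
r ≈ ln(R0)/T = ln(1.458)/2.74623… = 0.137303… → 0.1373

0.1373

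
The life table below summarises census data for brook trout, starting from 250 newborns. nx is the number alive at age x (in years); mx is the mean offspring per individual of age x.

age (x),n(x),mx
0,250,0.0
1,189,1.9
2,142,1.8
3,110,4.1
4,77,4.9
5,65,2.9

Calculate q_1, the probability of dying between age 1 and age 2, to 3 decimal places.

0.249

lx = nx/n0 = nx/250: 1, 0.756, 0.568, 0.44, 0.308, 0.26
q_1 = (l_1 − l_2) / l_1 = (0.756 − 0.568) / 0.756
     = 0.188 / 0.756 = 0.248677… → 0.249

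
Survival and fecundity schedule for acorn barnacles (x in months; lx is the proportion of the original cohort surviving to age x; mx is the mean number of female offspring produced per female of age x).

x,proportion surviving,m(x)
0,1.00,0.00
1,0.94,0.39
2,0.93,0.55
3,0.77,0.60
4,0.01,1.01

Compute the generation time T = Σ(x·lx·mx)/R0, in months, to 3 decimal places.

2.086

lx·mx: 0, 0.3666, 0.5115, 0.462, 0.0101 → R0 = 1.3502
x·lx·mx: 0, 0.3666, 1.023, 1.386, 0.0404 → Σ = 2.816
T = 2.816 / 1.3502 = 2.085617… → 2.086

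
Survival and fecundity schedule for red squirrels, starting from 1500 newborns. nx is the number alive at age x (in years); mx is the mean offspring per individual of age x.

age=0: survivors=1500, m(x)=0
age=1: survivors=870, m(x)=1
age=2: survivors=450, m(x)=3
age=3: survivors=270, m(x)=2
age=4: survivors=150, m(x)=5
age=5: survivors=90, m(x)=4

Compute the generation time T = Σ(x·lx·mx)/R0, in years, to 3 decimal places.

lx = nx/n0 = nx/1500: 1, 0.58, 0.3, 0.18, 0.1, 0.06
lx·mx: 0, 0.58, 0.9, 0.36, 0.5, 0.24 → R0 = 2.58
x·lx·mx: 0, 0.58, 1.8, 1.08, 2, 1.2 → Σ = 6.66
T = 6.66 / 2.58 = 2.581395… → 2.581

2.581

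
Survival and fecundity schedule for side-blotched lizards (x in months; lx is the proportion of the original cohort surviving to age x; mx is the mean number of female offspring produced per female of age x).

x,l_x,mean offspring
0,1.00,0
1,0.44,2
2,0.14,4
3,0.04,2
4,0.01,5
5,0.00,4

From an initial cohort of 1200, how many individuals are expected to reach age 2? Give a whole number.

Expected survivors = N0 · l_2 = 1200 × 0.14 = 168 → 168

168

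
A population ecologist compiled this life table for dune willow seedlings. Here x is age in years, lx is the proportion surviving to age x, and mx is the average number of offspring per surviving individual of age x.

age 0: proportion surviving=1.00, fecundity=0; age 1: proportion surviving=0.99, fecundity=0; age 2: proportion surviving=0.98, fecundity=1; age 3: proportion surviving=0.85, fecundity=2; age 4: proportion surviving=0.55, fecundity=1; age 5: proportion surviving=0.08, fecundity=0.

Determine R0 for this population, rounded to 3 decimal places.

3.230

lx·mx by age: 0, 0, 0.98, 1.7, 0.55, 0
R0 = Σ lx·mx = 3.23 → 3.230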